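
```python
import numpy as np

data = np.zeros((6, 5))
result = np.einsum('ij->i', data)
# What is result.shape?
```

(6,)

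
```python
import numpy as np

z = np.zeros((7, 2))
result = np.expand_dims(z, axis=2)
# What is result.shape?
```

(7, 2, 1)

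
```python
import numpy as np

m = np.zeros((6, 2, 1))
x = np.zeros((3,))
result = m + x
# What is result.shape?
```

(6, 2, 3)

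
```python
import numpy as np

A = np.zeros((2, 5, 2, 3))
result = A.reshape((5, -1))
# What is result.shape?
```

(5, 12)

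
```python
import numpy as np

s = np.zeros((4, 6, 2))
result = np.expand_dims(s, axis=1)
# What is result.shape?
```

(4, 1, 6, 2)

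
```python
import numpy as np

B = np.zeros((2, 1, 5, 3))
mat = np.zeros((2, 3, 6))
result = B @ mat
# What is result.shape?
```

(2, 2, 5, 6)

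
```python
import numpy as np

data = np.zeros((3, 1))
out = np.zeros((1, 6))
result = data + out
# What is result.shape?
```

(3, 6)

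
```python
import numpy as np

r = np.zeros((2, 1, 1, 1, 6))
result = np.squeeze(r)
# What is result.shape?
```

(2, 6)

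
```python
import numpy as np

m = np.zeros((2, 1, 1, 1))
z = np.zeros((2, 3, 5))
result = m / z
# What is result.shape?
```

(2, 2, 3, 5)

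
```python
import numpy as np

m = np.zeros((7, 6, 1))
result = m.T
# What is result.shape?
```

(1, 6, 7)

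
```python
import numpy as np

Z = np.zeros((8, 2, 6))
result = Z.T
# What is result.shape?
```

(6, 2, 8)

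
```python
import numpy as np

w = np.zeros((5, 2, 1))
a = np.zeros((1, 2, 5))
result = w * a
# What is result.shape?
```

(5, 2, 5)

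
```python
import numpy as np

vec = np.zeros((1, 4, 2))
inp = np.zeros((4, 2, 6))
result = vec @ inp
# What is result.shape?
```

(4, 4, 6)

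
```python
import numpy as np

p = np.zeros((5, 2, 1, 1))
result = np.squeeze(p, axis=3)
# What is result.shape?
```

(5, 2, 1)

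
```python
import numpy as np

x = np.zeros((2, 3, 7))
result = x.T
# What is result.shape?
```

(7, 3, 2)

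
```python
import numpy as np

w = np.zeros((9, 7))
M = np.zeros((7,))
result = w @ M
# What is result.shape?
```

(9,)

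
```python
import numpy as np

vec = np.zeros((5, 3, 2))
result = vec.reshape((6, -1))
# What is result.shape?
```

(6, 5)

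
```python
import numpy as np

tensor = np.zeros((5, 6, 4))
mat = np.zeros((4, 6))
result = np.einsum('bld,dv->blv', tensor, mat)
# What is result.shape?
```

(5, 6, 6)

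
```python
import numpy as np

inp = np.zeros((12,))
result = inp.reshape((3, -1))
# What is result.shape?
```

(3, 4)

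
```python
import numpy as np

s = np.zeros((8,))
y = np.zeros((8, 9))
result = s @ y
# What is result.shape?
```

(9,)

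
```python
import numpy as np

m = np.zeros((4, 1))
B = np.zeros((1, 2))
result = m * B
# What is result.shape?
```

(4, 2)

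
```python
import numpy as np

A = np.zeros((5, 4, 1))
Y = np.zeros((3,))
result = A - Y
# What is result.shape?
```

(5, 4, 3)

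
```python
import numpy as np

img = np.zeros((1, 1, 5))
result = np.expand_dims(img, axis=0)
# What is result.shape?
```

(1, 1, 1, 5)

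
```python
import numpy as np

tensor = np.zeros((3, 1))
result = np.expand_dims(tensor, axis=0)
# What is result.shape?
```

(1, 3, 1)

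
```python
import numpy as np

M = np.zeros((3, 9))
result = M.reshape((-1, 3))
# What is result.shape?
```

(9, 3)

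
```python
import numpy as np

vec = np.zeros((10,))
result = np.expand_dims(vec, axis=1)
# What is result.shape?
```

(10, 1)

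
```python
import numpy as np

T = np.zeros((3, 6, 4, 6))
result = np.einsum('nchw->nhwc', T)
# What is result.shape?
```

(3, 4, 6, 6)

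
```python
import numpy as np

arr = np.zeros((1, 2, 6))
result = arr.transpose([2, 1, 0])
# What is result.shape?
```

(6, 2, 1)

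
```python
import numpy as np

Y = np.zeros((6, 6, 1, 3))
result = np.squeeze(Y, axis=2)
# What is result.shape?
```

(6, 6, 3)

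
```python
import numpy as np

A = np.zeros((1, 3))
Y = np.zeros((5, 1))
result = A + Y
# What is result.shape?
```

(5, 3)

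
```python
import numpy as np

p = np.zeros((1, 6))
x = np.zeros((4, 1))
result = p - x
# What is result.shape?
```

(4, 6)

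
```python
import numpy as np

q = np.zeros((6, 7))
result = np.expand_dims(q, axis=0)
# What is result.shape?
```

(1, 6, 7)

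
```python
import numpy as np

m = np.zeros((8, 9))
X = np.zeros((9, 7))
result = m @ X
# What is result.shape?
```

(8, 7)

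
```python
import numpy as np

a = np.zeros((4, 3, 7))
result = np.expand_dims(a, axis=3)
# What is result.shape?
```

(4, 3, 7, 1)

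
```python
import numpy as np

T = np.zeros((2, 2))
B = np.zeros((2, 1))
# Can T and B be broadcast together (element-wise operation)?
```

Yes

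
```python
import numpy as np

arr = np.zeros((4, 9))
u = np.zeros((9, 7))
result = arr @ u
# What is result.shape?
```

(4, 7)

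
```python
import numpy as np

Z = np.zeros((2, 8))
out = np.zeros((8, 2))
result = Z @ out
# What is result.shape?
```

(2, 2)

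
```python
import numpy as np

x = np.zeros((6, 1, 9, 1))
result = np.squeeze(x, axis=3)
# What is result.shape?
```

(6, 1, 9)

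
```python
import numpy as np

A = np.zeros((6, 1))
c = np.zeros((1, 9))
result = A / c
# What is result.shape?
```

(6, 9)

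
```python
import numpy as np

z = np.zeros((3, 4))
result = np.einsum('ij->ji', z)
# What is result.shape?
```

(4, 3)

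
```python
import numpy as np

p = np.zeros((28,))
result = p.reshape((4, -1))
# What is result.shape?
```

(4, 7)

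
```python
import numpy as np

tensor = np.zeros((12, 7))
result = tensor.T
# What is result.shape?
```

(7, 12)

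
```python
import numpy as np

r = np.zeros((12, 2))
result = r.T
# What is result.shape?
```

(2, 12)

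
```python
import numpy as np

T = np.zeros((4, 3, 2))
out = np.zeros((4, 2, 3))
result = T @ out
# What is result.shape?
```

(4, 3, 3)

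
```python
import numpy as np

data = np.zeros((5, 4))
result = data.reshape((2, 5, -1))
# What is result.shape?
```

(2, 5, 2)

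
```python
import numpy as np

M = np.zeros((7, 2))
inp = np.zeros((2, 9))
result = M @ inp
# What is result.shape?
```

(7, 9)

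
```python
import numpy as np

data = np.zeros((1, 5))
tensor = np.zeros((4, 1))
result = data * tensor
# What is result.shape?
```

(4, 5)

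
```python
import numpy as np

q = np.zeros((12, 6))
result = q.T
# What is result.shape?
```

(6, 12)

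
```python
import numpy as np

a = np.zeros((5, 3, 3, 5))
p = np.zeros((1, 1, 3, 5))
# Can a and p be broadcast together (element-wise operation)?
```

Yes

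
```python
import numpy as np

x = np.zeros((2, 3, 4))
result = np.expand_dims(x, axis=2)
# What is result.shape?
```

(2, 3, 1, 4)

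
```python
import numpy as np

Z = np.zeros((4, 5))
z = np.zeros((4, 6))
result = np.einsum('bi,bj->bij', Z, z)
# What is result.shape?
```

(4, 5, 6)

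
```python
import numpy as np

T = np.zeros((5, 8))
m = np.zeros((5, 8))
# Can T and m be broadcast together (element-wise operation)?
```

Yes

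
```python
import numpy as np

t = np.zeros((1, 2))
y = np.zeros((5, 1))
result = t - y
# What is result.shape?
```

(5, 2)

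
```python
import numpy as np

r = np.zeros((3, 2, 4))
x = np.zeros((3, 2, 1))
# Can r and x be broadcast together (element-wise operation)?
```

Yes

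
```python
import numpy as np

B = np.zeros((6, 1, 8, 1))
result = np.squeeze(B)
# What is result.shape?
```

(6, 8)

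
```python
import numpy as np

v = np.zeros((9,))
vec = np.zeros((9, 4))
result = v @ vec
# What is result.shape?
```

(4,)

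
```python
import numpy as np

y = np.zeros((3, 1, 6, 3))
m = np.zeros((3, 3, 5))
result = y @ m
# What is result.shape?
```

(3, 3, 6, 5)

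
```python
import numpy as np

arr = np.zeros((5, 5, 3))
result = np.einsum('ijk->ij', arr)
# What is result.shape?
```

(5, 5)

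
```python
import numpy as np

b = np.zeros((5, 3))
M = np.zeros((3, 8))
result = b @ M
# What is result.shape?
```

(5, 8)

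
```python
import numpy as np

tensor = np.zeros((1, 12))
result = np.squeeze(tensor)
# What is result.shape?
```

(12,)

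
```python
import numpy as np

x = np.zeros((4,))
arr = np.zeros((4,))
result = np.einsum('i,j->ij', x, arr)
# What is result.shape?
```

(4, 4)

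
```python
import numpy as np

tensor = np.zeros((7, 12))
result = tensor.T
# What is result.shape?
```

(12, 7)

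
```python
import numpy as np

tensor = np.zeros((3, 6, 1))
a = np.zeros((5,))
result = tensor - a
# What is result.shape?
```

(3, 6, 5)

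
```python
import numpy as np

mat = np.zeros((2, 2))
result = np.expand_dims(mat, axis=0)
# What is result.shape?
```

(1, 2, 2)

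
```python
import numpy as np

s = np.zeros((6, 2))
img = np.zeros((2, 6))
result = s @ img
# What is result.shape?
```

(6, 6)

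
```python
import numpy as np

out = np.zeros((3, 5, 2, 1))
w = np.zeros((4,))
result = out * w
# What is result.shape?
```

(3, 5, 2, 4)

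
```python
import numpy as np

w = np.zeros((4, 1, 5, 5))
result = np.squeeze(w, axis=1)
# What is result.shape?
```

(4, 5, 5)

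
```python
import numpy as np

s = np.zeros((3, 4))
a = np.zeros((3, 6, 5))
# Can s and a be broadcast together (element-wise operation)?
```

No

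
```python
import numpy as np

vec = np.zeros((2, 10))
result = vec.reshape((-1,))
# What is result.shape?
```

(20,)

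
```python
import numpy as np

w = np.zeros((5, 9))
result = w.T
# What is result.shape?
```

(9, 5)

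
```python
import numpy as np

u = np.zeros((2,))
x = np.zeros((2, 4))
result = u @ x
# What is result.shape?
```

(4,)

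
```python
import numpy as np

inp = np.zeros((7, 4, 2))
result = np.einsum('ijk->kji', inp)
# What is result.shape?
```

(2, 4, 7)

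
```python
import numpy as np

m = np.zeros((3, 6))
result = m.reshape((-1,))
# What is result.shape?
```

(18,)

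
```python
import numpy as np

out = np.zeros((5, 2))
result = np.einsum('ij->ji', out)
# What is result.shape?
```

(2, 5)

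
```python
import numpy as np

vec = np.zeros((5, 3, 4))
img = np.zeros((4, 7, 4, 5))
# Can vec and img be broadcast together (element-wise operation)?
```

No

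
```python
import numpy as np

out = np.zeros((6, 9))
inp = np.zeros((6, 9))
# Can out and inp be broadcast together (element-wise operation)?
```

Yes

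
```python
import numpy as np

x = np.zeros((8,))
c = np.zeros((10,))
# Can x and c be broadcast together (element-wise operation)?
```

No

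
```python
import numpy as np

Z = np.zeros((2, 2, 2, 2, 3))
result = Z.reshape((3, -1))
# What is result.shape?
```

(3, 16)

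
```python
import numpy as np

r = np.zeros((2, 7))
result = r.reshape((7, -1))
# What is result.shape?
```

(7, 2)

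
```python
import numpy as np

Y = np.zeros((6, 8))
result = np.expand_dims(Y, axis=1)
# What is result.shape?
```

(6, 1, 8)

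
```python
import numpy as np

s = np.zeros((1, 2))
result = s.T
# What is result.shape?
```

(2, 1)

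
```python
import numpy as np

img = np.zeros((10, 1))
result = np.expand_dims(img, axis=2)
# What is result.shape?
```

(10, 1, 1)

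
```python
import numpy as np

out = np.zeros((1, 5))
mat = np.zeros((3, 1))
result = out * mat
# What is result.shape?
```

(3, 5)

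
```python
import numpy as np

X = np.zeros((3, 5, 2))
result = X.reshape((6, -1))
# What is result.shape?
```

(6, 5)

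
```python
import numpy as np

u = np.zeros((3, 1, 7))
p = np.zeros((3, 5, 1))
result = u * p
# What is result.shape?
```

(3, 5, 7)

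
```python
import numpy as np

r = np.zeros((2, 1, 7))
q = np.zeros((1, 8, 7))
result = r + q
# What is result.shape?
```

(2, 8, 7)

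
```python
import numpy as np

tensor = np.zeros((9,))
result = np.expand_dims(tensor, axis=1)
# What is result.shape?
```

(9, 1)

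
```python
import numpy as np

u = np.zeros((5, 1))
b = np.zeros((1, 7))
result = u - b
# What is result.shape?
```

(5, 7)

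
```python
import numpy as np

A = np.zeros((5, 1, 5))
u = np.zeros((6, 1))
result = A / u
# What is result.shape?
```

(5, 6, 5)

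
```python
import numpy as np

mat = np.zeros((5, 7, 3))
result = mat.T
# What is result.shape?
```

(3, 7, 5)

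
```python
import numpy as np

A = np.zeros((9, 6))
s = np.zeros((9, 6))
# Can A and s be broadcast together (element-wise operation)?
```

Yes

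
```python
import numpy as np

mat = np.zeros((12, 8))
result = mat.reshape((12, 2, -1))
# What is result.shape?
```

(12, 2, 4)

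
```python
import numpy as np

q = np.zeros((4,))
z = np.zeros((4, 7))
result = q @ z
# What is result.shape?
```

(7,)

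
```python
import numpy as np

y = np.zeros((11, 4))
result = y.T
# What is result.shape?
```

(4, 11)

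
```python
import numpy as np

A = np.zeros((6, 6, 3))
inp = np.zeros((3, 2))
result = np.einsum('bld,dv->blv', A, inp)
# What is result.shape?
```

(6, 6, 2)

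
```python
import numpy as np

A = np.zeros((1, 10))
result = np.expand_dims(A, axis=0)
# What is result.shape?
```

(1, 1, 10)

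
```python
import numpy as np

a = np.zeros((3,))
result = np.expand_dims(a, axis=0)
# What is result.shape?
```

(1, 3)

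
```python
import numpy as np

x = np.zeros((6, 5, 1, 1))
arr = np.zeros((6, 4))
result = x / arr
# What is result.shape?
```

(6, 5, 6, 4)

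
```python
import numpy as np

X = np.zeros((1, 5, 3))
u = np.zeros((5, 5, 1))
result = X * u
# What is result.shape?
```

(5, 5, 3)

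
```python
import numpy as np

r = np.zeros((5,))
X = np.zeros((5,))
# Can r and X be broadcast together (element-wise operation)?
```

Yes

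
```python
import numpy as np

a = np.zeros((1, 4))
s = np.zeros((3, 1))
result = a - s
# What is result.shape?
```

(3, 4)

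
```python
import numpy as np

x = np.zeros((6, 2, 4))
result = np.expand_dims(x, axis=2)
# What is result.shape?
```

(6, 2, 1, 4)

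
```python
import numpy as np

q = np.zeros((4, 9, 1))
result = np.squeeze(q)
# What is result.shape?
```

(4, 9)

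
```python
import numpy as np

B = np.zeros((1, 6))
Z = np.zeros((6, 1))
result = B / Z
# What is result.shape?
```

(6, 6)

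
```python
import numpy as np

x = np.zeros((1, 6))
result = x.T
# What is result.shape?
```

(6, 1)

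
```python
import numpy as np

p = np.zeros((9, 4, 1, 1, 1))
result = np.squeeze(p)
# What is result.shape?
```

(9, 4)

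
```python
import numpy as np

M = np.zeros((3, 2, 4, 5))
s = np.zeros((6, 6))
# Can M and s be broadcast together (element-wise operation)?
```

No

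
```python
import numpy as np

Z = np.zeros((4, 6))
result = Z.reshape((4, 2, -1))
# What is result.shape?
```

(4, 2, 3)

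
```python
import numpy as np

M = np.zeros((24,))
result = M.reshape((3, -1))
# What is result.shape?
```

(3, 8)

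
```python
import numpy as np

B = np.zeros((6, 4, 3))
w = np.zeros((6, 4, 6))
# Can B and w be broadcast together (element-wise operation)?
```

No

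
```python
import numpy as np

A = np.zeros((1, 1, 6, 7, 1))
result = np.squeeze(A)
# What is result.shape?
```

(6, 7)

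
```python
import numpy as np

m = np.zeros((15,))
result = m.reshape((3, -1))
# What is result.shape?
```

(3, 5)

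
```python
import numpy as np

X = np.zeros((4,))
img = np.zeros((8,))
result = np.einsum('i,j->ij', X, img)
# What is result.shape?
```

(4, 8)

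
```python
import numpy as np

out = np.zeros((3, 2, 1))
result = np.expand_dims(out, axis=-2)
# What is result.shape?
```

(3, 2, 1, 1)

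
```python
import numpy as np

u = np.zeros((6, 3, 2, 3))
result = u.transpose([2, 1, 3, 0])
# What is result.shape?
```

(2, 3, 3, 6)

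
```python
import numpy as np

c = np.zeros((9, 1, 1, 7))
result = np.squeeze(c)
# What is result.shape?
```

(9, 7)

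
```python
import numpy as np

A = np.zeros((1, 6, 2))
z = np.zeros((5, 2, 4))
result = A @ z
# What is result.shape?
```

(5, 6, 4)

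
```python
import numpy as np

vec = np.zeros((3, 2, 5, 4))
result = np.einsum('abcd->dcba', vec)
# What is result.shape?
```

(4, 5, 2, 3)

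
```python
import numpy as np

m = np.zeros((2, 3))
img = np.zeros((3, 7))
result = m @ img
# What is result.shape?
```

(2, 7)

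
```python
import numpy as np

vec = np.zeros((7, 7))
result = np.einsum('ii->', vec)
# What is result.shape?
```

()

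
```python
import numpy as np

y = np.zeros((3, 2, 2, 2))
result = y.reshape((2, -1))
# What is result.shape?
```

(2, 12)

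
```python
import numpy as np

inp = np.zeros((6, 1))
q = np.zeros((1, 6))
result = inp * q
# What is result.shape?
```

(6, 6)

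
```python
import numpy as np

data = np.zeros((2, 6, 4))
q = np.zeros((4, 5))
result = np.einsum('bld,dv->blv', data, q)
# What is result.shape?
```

(2, 6, 5)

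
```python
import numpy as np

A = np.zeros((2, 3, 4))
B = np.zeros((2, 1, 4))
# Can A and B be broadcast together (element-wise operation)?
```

Yes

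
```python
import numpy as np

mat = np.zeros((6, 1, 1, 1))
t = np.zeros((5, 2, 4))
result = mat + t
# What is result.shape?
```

(6, 5, 2, 4)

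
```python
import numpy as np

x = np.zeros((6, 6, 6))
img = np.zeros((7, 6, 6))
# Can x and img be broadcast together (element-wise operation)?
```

No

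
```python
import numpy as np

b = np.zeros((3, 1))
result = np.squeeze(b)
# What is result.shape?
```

(3,)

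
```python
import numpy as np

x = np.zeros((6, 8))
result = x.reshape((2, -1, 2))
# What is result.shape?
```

(2, 12, 2)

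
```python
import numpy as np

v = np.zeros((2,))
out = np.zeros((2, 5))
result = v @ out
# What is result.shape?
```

(5,)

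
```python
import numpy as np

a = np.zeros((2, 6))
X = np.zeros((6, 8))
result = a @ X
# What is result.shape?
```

(2, 8)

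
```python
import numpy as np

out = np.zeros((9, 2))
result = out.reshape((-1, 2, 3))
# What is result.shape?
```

(3, 2, 3)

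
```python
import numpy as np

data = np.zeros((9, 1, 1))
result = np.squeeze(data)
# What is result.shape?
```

(9,)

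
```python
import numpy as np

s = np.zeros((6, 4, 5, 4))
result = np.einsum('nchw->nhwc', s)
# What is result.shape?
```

(6, 5, 4, 4)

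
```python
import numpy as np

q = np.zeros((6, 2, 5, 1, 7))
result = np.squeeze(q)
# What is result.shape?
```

(6, 2, 5, 7)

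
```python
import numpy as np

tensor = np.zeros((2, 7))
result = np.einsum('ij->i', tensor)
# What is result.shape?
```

(2,)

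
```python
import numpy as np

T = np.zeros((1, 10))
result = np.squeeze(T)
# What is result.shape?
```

(10,)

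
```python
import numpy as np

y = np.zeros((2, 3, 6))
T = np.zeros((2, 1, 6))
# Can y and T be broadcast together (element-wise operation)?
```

Yes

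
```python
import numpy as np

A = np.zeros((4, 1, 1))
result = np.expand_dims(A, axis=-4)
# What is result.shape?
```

(1, 4, 1, 1)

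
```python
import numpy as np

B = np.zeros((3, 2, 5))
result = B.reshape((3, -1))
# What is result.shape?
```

(3, 10)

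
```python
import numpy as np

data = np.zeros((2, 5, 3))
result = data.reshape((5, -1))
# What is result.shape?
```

(5, 6)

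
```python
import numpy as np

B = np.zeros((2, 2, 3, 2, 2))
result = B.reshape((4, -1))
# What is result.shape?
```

(4, 12)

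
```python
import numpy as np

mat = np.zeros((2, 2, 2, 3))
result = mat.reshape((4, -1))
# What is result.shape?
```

(4, 6)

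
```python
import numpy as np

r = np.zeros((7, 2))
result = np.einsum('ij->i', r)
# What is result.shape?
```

(7,)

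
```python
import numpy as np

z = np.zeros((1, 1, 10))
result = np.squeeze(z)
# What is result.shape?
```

(10,)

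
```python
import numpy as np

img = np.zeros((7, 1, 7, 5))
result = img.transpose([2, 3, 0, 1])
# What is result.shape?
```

(7, 5, 7, 1)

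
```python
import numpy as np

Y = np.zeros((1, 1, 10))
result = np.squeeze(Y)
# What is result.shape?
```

(10,)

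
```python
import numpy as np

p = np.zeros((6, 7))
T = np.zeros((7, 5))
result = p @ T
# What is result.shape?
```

(6, 5)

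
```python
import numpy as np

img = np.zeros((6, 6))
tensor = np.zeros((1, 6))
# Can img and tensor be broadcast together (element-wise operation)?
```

Yes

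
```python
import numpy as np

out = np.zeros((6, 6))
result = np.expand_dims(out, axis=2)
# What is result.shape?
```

(6, 6, 1)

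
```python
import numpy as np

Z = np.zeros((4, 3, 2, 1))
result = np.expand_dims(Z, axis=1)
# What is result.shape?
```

(4, 1, 3, 2, 1)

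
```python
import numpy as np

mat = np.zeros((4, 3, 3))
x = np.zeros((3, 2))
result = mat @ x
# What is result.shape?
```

(4, 3, 2)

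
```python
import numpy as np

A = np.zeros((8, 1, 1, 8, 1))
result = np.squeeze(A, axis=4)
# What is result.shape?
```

(8, 1, 1, 8)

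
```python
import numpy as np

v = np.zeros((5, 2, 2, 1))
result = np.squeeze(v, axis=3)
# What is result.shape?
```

(5, 2, 2)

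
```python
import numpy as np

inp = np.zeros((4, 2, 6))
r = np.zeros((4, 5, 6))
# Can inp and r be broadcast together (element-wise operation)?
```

No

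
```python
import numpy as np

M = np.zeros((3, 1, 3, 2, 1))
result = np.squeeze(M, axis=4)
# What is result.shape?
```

(3, 1, 3, 2)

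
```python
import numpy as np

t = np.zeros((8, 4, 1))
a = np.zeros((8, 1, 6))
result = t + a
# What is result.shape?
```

(8, 4, 6)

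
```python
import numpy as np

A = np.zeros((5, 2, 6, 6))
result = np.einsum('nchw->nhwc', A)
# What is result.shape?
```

(5, 6, 6, 2)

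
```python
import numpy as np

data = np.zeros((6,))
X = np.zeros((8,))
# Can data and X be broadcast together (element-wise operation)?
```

No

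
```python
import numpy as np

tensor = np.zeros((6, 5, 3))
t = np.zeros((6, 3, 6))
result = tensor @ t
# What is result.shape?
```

(6, 5, 6)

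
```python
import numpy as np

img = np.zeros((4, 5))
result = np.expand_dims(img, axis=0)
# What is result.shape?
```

(1, 4, 5)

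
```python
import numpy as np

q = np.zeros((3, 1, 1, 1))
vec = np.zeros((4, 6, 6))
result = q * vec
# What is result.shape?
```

(3, 4, 6, 6)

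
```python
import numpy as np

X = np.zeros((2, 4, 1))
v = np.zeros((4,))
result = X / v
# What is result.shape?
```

(2, 4, 4)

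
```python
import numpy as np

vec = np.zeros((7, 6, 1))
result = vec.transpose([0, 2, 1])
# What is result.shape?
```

(7, 1, 6)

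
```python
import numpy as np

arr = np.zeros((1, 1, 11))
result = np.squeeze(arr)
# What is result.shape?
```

(11,)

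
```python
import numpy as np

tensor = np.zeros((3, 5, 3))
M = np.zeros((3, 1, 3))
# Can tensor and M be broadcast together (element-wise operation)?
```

Yes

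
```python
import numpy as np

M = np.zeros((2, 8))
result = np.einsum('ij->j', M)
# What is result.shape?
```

(8,)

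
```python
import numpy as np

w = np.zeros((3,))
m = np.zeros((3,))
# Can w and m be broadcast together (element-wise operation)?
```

Yes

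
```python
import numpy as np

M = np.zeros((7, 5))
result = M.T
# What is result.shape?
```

(5, 7)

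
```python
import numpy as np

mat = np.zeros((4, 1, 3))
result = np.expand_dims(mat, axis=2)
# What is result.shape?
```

(4, 1, 1, 3)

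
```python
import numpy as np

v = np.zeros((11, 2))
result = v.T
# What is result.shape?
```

(2, 11)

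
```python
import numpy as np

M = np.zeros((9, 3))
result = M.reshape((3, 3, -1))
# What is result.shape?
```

(3, 3, 3)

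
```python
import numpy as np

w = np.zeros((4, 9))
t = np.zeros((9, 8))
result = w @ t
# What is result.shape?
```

(4, 8)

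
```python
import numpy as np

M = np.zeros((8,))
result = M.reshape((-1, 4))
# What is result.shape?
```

(2, 4)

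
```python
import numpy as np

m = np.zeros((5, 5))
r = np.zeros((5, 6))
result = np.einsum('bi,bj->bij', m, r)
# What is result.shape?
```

(5, 5, 6)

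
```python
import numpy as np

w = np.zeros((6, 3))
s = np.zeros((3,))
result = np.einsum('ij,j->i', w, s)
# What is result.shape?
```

(6,)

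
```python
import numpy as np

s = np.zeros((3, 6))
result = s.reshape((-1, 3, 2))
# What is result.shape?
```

(3, 3, 2)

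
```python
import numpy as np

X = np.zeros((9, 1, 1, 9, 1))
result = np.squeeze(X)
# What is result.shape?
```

(9, 9)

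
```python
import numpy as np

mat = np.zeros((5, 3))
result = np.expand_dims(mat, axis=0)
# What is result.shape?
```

(1, 5, 3)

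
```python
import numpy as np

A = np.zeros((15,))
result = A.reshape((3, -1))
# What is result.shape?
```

(3, 5)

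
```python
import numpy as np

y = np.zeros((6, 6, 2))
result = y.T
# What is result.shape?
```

(2, 6, 6)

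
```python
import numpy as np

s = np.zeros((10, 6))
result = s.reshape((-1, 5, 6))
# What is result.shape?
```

(2, 5, 6)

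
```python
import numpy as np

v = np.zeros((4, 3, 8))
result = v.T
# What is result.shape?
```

(8, 3, 4)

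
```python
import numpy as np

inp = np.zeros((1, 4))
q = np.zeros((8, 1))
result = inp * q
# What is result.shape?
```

(8, 4)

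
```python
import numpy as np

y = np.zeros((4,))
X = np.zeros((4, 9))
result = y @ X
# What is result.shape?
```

(9,)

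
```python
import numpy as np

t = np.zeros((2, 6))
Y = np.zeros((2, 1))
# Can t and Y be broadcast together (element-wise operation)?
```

Yes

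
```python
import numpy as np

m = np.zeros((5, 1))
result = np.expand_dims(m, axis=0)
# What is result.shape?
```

(1, 5, 1)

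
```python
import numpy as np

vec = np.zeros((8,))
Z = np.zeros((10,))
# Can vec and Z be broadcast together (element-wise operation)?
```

No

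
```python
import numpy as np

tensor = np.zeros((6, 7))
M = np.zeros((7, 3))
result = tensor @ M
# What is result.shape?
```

(6, 3)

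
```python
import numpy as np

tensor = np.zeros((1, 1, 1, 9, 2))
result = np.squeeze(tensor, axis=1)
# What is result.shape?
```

(1, 1, 9, 2)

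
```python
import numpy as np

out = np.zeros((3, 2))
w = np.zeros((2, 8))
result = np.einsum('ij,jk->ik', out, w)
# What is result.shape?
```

(3, 8)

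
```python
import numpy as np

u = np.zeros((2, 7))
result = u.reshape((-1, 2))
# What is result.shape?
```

(7, 2)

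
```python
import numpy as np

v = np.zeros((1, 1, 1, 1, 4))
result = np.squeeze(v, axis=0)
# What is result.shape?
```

(1, 1, 1, 4)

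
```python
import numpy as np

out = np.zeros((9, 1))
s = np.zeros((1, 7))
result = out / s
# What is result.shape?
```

(9, 7)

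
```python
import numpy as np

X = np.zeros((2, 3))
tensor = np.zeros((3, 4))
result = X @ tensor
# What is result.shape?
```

(2, 4)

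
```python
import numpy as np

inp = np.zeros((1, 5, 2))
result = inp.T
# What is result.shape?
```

(2, 5, 1)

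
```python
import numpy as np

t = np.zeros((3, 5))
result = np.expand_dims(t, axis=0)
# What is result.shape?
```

(1, 3, 5)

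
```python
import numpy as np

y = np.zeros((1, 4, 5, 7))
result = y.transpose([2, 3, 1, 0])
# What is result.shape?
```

(5, 7, 4, 1)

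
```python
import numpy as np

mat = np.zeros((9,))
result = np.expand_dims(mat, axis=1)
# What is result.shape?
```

(9, 1)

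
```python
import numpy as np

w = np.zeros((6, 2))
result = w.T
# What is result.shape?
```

(2, 6)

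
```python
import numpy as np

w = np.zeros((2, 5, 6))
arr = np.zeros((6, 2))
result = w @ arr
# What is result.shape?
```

(2, 5, 2)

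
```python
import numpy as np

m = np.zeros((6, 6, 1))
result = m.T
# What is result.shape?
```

(1, 6, 6)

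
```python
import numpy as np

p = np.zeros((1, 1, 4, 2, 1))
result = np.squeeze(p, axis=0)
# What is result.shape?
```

(1, 4, 2, 1)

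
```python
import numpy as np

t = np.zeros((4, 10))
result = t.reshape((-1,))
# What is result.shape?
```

(40,)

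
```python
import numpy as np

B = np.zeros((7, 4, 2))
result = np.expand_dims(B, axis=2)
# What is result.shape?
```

(7, 4, 1, 2)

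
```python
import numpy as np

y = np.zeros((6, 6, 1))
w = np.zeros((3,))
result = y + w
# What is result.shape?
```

(6, 6, 3)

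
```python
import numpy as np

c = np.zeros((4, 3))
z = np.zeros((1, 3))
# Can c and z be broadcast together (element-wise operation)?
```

Yes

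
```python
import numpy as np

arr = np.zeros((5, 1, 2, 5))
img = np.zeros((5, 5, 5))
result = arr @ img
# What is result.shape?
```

(5, 5, 2, 5)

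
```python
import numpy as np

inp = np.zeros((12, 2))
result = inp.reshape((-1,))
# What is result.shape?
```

(24,)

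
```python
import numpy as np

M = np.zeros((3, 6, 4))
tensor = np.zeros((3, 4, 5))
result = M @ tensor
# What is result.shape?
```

(3, 6, 5)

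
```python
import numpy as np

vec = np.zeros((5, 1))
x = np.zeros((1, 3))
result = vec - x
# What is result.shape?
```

(5, 3)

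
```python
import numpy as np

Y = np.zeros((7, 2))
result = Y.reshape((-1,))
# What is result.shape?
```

(14,)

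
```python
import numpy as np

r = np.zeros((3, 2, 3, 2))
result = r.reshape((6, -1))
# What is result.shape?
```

(6, 6)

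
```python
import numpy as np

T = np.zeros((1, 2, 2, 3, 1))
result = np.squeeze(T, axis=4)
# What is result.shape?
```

(1, 2, 2, 3)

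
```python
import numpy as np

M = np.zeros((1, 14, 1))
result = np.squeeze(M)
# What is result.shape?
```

(14,)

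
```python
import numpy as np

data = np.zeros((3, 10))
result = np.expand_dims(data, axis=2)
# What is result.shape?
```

(3, 10, 1)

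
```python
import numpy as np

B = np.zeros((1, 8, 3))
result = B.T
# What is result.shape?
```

(3, 8, 1)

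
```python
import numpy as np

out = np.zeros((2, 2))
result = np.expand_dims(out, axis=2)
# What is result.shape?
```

(2, 2, 1)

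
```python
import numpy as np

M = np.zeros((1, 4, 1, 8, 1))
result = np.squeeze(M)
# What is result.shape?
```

(4, 8)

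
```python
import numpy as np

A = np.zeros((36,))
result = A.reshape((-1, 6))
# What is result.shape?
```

(6, 6)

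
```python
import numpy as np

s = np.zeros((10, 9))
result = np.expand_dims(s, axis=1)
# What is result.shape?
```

(10, 1, 9)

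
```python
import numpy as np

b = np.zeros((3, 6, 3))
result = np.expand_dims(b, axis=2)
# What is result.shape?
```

(3, 6, 1, 3)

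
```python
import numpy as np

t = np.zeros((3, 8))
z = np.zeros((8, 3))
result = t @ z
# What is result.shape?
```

(3, 3)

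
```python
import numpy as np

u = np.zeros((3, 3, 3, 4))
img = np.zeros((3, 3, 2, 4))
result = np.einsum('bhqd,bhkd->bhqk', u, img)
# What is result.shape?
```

(3, 3, 3, 2)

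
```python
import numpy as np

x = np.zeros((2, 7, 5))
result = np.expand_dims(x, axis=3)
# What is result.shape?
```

(2, 7, 5, 1)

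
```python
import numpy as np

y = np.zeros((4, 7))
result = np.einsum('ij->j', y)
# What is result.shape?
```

(7,)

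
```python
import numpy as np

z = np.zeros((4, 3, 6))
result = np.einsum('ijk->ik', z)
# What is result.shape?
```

(4, 6)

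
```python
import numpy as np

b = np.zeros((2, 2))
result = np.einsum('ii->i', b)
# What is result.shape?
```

(2,)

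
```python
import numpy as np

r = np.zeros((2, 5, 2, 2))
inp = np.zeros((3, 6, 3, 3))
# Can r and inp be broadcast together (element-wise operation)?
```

No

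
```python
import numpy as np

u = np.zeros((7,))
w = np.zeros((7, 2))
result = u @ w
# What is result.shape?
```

(2,)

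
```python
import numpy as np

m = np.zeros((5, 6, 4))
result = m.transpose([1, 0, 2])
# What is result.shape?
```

(6, 5, 4)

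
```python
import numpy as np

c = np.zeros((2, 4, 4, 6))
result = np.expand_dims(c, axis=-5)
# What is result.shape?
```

(1, 2, 4, 4, 6)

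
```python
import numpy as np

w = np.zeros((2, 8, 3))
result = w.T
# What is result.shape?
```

(3, 8, 2)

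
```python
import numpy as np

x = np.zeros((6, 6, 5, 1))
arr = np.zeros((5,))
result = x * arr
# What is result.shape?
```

(6, 6, 5, 5)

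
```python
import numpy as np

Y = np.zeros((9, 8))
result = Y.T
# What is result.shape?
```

(8, 9)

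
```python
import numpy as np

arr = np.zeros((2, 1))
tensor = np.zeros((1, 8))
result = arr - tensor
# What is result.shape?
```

(2, 8)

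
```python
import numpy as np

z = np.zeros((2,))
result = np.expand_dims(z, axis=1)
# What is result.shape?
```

(2, 1)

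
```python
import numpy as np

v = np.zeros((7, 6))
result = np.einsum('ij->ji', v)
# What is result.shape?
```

(6, 7)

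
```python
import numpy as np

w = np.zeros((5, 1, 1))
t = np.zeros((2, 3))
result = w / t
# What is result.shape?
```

(5, 2, 3)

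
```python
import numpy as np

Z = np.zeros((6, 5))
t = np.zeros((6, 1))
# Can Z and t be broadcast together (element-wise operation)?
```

Yes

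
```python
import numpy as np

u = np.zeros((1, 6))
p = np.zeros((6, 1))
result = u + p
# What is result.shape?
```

(6, 6)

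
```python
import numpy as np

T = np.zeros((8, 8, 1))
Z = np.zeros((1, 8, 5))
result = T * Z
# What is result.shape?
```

(8, 8, 5)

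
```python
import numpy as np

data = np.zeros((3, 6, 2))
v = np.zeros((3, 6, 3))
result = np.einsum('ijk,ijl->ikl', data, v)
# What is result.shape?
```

(3, 2, 3)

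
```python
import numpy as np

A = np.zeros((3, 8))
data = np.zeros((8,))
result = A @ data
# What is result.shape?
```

(3,)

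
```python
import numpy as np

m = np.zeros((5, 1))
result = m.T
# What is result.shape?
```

(1, 5)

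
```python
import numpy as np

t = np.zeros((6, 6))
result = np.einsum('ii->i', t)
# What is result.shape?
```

(6,)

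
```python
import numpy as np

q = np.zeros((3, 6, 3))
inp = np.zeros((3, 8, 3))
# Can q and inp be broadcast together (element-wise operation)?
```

No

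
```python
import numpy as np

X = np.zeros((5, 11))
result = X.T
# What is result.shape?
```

(11, 5)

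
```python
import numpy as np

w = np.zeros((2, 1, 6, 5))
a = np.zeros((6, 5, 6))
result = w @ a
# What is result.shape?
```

(2, 6, 6, 6)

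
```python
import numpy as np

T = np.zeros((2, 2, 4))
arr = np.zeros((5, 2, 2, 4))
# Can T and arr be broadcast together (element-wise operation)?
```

Yes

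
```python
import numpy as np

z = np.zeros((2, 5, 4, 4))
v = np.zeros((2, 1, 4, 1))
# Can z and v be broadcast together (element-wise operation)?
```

Yes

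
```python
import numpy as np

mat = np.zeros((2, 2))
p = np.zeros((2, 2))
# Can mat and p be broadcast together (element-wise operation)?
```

Yes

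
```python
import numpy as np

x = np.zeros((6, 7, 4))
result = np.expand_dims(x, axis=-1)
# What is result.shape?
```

(6, 7, 4, 1)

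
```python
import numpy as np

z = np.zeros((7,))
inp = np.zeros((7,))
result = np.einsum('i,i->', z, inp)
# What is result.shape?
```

()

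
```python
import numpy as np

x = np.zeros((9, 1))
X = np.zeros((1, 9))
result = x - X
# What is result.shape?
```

(9, 9)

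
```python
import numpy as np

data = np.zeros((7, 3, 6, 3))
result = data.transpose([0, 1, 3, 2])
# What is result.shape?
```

(7, 3, 3, 6)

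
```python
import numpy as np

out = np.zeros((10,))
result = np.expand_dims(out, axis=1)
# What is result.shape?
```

(10, 1)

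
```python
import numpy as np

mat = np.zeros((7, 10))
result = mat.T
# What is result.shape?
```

(10, 7)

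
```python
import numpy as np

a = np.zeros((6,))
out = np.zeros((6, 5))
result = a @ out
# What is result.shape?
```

(5,)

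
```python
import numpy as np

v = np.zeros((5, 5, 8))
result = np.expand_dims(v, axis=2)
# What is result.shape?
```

(5, 5, 1, 8)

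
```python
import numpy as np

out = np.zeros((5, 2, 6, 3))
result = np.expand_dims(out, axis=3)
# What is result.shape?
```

(5, 2, 6, 1, 3)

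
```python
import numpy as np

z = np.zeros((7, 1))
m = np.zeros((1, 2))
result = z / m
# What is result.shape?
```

(7, 2)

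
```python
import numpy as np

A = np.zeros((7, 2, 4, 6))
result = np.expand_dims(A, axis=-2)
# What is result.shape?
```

(7, 2, 4, 1, 6)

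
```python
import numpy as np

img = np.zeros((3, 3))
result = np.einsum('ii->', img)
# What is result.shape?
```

()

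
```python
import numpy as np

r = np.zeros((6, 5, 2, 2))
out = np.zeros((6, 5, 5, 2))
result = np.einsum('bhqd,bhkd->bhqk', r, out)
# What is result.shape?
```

(6, 5, 2, 5)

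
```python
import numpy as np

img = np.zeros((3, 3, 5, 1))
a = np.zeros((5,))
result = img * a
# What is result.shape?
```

(3, 3, 5, 5)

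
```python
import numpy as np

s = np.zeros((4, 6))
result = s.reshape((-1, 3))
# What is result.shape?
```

(8, 3)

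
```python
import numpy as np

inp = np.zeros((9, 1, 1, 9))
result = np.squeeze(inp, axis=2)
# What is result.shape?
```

(9, 1, 9)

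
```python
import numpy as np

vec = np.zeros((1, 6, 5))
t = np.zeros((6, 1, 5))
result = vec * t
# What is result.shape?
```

(6, 6, 5)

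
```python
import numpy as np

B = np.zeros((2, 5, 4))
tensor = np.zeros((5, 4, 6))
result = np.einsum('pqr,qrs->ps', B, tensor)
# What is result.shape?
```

(2, 6)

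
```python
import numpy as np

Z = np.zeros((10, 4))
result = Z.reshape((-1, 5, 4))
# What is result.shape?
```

(2, 5, 4)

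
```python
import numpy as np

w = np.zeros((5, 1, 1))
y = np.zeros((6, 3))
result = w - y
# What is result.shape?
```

(5, 6, 3)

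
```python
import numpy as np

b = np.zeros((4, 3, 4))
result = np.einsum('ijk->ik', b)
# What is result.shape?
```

(4, 4)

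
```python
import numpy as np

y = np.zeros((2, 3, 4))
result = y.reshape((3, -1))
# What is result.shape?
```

(3, 8)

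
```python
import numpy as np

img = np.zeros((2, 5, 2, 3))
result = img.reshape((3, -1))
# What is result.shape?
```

(3, 20)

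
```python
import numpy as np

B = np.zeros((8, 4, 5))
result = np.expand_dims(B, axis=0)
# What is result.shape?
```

(1, 8, 4, 5)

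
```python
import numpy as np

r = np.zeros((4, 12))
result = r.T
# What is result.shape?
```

(12, 4)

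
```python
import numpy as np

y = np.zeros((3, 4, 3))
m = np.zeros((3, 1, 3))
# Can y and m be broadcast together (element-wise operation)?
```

Yes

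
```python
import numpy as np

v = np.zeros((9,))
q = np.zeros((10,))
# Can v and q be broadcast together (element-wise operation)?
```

No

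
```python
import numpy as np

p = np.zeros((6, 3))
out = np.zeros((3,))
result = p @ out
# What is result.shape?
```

(6,)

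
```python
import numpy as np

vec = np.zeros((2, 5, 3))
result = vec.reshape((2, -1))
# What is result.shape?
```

(2, 15)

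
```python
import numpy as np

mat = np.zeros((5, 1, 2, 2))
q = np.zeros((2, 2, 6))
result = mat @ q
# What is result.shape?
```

(5, 2, 2, 6)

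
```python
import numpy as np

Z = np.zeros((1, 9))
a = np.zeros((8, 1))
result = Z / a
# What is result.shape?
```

(8, 9)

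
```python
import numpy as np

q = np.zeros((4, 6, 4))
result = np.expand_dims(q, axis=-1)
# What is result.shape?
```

(4, 6, 4, 1)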